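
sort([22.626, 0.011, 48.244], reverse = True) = [48.244, 22.626, 0.011]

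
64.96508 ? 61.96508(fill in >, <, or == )>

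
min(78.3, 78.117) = 78.117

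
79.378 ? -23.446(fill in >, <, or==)>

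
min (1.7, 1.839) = 1.7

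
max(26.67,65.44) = 65.44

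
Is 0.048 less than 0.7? Yes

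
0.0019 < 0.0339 True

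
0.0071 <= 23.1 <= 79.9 True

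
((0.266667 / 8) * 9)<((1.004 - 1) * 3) False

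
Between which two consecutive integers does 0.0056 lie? 0 and 1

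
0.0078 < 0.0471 True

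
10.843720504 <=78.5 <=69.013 False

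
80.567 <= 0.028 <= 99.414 False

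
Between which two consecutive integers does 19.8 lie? 19 and 20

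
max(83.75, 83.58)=83.75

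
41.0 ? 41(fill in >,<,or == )==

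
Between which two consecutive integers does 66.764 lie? 66 and 67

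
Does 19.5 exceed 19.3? Yes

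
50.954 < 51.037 True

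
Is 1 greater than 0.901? Yes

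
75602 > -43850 True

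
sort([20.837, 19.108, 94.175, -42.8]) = [-42.8, 19.108, 20.837, 94.175]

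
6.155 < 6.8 True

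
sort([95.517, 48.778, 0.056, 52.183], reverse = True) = [95.517, 52.183, 48.778, 0.056]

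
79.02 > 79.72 False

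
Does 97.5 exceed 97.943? No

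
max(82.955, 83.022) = 83.022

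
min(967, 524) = 524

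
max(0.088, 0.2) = 0.2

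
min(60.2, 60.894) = 60.2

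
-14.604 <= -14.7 False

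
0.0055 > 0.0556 False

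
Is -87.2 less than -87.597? No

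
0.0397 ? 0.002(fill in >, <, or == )>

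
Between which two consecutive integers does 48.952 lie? 48 and 49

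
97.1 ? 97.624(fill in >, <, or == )<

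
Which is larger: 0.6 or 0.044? 0.6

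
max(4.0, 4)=4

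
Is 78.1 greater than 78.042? Yes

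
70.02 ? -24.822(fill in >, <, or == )>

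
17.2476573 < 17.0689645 False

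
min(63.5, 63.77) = 63.5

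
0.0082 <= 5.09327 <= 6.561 True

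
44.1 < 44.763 True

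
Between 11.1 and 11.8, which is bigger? 11.8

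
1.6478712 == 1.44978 False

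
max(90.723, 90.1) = 90.723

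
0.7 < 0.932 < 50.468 True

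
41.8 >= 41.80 True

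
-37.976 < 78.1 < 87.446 True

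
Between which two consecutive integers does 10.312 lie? 10 and 11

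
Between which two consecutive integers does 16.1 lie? 16 and 17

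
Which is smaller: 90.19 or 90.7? 90.19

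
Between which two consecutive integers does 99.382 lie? 99 and 100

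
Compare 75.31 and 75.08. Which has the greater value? 75.31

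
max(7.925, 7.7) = 7.925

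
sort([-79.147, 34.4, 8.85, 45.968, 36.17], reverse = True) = [45.968, 36.17, 34.4, 8.85, -79.147]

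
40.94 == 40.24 False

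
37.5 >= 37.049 True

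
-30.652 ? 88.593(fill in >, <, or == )<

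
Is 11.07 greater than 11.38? No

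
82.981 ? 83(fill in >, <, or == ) <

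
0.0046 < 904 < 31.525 False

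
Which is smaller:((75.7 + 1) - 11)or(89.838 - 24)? ((75.7 + 1) - 11)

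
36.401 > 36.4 True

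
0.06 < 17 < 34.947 True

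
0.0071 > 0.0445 False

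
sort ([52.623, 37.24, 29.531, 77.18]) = [29.531, 37.24, 52.623, 77.18]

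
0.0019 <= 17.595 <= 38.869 True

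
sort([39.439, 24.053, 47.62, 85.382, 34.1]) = [24.053, 34.1, 39.439, 47.62, 85.382]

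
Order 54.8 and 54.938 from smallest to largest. 54.8, 54.938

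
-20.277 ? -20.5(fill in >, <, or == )>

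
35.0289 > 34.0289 True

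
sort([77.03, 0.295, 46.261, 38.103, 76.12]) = [0.295, 38.103, 46.261, 76.12, 77.03]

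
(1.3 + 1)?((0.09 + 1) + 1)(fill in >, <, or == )>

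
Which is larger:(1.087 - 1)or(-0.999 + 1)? (1.087 - 1)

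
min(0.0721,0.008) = 0.008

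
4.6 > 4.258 True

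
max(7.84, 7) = 7.84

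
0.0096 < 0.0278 True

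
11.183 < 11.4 True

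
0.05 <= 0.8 True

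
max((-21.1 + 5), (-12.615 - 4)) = -16.1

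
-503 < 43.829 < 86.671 True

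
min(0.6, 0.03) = 0.03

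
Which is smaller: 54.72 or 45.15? 45.15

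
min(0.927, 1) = 0.927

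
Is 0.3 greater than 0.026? Yes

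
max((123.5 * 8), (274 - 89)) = 988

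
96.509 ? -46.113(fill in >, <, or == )>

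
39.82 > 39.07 True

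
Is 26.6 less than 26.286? No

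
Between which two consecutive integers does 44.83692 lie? 44 and 45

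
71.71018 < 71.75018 True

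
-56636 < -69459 False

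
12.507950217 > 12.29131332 True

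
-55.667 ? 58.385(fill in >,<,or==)<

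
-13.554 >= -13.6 True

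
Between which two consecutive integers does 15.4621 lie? 15 and 16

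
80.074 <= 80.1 True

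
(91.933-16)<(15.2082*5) True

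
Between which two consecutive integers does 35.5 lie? 35 and 36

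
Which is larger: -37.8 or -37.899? -37.8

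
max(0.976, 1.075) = 1.075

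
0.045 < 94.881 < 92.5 False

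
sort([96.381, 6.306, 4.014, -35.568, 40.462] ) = [-35.568, 4.014, 6.306, 40.462, 96.381]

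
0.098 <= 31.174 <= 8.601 False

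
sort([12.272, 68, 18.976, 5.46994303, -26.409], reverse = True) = [68, 18.976, 12.272, 5.46994303, -26.409]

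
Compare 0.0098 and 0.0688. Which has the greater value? 0.0688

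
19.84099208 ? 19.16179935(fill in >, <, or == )>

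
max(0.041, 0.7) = 0.7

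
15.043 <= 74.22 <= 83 True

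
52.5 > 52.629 False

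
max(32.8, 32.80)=32.80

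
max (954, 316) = 954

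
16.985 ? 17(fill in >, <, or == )<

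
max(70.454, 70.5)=70.5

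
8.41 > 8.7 False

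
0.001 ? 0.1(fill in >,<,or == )<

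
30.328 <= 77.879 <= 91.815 True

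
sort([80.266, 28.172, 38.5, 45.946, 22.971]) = [22.971, 28.172, 38.5, 45.946, 80.266]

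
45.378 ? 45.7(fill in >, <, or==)<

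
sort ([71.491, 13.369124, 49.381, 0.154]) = [0.154, 13.369124, 49.381, 71.491]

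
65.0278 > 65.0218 True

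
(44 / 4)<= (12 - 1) True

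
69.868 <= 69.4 False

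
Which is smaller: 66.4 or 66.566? 66.4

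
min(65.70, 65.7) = 65.70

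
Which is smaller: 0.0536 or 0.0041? 0.0041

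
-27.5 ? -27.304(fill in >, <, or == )<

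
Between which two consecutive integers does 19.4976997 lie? 19 and 20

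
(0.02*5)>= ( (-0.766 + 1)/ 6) True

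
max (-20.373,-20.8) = -20.373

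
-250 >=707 False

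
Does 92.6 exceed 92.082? Yes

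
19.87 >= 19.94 False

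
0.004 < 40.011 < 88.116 True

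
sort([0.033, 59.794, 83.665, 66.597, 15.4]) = [0.033, 15.4, 59.794, 66.597, 83.665]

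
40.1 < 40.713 True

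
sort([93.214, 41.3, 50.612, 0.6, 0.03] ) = [0.03, 0.6, 41.3, 50.612, 93.214]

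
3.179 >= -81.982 True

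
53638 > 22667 True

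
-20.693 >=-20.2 False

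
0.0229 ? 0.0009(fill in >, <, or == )>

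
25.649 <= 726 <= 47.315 False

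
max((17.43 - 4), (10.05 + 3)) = 13.43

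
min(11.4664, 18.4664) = 11.4664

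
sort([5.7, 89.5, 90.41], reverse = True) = [90.41, 89.5, 5.7]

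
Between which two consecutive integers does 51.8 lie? 51 and 52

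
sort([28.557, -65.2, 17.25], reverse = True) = [28.557, 17.25, -65.2]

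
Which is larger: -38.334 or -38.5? -38.334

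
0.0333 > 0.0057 True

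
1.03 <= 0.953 False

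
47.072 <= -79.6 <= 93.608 False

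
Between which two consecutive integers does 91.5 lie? 91 and 92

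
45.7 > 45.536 True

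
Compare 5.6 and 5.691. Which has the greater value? 5.691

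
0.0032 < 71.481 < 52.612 False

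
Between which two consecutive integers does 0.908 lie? 0 and 1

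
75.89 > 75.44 True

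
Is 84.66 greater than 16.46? Yes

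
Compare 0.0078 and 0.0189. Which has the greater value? 0.0189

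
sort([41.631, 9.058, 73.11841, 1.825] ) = [1.825, 9.058, 41.631, 73.11841]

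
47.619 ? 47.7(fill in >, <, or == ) <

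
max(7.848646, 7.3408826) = 7.848646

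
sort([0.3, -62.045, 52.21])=[-62.045, 0.3, 52.21]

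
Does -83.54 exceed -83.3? No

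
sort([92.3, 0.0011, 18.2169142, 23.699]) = [0.0011, 18.2169142, 23.699, 92.3]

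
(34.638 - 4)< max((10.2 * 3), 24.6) False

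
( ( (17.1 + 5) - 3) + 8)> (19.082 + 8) True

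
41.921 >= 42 False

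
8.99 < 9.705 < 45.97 True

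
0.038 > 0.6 False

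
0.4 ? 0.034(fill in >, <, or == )>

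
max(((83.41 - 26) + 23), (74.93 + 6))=80.93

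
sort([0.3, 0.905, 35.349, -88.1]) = [-88.1, 0.3, 0.905, 35.349]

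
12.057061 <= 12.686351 True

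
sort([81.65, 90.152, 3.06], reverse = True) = [90.152, 81.65, 3.06]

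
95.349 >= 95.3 True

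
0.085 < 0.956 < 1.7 True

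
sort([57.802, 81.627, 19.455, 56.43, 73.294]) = [19.455, 56.43, 57.802, 73.294, 81.627]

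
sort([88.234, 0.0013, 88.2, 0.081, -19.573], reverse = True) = [88.234, 88.2, 0.081, 0.0013, -19.573]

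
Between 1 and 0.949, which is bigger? 1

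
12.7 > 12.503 True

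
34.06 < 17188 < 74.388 False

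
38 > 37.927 True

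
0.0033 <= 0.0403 True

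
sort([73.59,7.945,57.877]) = [7.945,57.877,73.59]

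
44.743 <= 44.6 False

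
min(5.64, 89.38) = 5.64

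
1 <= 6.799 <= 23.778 True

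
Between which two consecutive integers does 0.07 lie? 0 and 1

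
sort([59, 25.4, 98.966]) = [25.4, 59, 98.966]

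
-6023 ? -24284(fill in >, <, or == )>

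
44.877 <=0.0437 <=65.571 False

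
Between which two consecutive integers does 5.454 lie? 5 and 6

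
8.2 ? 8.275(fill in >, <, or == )<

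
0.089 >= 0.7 False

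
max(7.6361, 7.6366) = 7.6366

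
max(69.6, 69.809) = 69.809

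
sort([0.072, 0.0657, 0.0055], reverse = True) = [0.072, 0.0657, 0.0055]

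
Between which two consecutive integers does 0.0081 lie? 0 and 1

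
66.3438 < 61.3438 False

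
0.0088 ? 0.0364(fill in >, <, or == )<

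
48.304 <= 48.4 True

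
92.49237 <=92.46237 False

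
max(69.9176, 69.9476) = 69.9476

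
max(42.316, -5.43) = 42.316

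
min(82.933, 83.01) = 82.933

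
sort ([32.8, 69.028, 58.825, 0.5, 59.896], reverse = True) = [69.028, 59.896, 58.825, 32.8, 0.5]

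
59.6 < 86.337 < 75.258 False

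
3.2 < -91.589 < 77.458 False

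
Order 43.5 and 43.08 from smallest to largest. 43.08, 43.5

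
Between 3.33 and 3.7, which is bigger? 3.7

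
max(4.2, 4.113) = 4.2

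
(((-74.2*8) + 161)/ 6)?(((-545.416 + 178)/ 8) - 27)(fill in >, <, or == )>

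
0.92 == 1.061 False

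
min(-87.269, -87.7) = -87.7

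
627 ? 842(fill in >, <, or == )<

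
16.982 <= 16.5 False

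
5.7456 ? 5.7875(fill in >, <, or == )<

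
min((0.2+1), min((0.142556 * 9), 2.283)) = 1.2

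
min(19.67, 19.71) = 19.67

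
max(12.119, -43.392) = 12.119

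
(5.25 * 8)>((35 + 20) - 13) False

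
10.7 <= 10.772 True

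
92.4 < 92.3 False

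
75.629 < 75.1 False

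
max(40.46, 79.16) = 79.16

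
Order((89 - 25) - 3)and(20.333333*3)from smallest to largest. (20.333333*3), ((89 - 25) - 3)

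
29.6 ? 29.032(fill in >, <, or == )>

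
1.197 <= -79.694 False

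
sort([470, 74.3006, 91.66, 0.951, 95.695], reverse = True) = [470, 95.695, 91.66, 74.3006, 0.951]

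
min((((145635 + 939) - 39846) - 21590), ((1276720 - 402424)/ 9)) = 85138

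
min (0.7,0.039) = 0.039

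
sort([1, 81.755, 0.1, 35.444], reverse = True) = [81.755, 35.444, 1, 0.1]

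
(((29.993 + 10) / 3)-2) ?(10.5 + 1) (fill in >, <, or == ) <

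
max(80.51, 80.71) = 80.71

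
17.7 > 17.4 True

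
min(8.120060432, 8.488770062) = 8.120060432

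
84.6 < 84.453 False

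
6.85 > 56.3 False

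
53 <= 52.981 False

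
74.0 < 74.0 False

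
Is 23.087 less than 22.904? No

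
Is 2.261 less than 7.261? Yes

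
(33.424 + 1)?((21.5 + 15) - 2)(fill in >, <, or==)<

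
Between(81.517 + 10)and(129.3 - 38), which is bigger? (81.517 + 10)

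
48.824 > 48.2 True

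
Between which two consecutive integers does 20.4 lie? 20 and 21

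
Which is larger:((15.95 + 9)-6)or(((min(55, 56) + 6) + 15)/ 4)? (((min(55, 56) + 6) + 15)/ 4)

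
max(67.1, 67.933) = 67.933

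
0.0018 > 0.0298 False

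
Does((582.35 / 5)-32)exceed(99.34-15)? Yes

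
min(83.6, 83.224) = 83.224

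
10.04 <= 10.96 True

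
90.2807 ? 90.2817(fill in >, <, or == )<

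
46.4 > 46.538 False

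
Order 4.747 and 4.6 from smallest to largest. 4.6, 4.747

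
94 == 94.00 True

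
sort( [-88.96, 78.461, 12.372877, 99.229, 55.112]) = [-88.96, 12.372877, 55.112, 78.461, 99.229]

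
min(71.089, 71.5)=71.089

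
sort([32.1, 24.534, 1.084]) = [1.084, 24.534, 32.1]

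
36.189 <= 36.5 True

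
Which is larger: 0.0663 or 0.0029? 0.0663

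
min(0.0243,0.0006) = 0.0006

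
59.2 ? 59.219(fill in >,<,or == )<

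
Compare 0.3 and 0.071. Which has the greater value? 0.3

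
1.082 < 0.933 False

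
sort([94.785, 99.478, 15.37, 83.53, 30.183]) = [15.37, 30.183, 83.53, 94.785, 99.478]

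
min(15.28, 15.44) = 15.28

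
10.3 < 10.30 False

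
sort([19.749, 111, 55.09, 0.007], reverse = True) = [111, 55.09, 19.749, 0.007]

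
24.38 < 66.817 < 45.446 False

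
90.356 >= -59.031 True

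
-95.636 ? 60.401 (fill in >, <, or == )<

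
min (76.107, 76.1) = 76.1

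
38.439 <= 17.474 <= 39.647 False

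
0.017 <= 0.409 True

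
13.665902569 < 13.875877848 True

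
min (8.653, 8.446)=8.446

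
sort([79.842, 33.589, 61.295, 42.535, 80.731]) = [33.589, 42.535, 61.295, 79.842, 80.731]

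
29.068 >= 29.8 False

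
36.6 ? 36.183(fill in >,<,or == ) >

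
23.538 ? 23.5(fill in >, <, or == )>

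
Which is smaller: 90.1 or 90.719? 90.1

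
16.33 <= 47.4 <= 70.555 True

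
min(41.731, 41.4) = 41.4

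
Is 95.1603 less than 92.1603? No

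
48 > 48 False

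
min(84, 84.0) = 84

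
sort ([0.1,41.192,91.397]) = [0.1,41.192,91.397]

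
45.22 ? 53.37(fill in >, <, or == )<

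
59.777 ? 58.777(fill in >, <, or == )>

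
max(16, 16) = 16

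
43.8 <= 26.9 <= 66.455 False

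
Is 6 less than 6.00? No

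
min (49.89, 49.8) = 49.8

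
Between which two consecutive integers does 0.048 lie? 0 and 1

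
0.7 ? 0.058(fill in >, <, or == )>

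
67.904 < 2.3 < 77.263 False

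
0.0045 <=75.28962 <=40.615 False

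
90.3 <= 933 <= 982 True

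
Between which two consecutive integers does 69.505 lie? 69 and 70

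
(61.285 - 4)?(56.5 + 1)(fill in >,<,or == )<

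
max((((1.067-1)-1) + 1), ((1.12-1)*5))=0.6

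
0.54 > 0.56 False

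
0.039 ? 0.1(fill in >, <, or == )<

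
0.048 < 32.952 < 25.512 False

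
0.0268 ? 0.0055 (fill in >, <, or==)>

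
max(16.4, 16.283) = 16.4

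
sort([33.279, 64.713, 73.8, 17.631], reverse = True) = [73.8, 64.713, 33.279, 17.631]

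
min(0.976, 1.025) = 0.976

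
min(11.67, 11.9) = 11.67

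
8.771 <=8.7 False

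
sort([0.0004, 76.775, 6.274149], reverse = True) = [76.775, 6.274149, 0.0004]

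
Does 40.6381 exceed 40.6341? Yes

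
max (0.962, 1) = 1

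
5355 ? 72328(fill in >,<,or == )<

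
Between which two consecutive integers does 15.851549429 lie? 15 and 16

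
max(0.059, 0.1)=0.1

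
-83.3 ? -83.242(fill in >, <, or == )<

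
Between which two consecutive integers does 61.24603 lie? 61 and 62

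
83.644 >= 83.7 False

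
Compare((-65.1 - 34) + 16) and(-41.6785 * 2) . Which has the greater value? ((-65.1 - 34) + 16)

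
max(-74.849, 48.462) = 48.462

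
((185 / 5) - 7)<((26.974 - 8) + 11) False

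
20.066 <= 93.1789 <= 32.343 False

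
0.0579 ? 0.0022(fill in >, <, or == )>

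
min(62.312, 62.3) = 62.3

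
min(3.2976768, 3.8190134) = 3.2976768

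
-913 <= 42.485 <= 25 False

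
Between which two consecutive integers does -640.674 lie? -641 and -640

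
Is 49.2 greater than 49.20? No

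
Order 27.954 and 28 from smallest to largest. 27.954, 28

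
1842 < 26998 True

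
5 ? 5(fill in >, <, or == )==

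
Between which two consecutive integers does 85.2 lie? 85 and 86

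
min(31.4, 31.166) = 31.166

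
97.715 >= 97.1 True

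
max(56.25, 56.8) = 56.8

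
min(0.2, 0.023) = 0.023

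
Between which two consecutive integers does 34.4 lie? 34 and 35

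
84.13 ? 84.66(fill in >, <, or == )<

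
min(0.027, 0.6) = 0.027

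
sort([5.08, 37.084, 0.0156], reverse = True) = [37.084, 5.08, 0.0156]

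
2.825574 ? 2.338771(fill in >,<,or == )>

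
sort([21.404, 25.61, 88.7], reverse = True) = [88.7, 25.61, 21.404]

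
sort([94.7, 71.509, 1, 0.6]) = [0.6, 1, 71.509, 94.7]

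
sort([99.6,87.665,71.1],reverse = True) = [99.6,87.665,71.1]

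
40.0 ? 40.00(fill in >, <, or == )==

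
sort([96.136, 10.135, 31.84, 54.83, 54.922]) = [10.135, 31.84, 54.83, 54.922, 96.136]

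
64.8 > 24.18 True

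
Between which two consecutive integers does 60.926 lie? 60 and 61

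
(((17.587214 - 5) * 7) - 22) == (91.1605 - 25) False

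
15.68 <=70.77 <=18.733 False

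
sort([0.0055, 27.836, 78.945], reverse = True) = [78.945, 27.836, 0.0055]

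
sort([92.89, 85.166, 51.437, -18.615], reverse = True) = [92.89, 85.166, 51.437, -18.615]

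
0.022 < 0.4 True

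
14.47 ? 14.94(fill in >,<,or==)<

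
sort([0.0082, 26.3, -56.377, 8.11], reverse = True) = [26.3, 8.11, 0.0082, -56.377]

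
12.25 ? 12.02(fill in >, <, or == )>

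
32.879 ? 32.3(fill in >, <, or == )>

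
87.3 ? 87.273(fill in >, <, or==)>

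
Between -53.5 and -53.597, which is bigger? -53.5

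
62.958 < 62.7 False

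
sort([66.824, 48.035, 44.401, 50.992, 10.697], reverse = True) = [66.824, 50.992, 48.035, 44.401, 10.697]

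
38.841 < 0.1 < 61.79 False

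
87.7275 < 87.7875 True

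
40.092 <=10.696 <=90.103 False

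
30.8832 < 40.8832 True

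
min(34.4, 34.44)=34.4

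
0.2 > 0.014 True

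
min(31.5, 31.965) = 31.5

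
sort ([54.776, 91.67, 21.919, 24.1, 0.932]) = [0.932, 21.919, 24.1, 54.776, 91.67]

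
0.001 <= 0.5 True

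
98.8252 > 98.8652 False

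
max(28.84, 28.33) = 28.84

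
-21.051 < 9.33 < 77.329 True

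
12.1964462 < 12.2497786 True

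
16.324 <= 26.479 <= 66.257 True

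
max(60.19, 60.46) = 60.46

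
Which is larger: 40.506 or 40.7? 40.7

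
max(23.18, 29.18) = 29.18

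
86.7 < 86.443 False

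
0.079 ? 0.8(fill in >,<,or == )<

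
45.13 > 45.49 False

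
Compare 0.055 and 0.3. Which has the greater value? 0.3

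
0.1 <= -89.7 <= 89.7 False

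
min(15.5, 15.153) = 15.153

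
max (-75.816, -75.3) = -75.3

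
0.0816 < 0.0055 False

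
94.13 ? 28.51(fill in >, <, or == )>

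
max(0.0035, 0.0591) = 0.0591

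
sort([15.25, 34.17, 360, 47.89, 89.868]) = [15.25, 34.17, 47.89, 89.868, 360]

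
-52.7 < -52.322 True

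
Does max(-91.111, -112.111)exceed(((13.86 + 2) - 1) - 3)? No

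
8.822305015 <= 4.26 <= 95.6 False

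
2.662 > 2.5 True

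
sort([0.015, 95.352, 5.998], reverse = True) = [95.352, 5.998, 0.015]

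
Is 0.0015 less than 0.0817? Yes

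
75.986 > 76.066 False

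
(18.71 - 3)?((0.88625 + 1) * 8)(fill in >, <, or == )>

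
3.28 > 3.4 False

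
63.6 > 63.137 True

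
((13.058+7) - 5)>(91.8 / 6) False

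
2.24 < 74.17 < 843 True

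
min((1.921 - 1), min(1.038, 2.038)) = 0.921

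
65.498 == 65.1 False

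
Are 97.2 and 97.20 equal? Yes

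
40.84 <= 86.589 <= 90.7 True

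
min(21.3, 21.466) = 21.3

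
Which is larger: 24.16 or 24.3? 24.3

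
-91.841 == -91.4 False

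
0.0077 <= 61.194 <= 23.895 False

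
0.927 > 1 False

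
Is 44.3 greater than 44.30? No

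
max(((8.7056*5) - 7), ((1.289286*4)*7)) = 36.528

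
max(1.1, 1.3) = 1.3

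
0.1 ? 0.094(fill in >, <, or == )>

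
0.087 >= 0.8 False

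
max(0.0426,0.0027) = 0.0426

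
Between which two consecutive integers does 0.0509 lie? 0 and 1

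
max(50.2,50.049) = 50.2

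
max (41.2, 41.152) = 41.2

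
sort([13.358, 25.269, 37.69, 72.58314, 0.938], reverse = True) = [72.58314, 37.69, 25.269, 13.358, 0.938]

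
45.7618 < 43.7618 False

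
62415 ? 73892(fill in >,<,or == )<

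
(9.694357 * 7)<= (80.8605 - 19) False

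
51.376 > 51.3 True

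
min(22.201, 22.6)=22.201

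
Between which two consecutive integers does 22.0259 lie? 22 and 23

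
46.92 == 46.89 False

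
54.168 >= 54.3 False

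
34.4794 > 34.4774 True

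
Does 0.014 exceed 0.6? No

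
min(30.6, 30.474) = 30.474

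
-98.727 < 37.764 True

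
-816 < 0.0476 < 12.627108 True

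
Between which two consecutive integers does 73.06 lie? 73 and 74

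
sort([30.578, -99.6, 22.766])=[-99.6, 22.766, 30.578]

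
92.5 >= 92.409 True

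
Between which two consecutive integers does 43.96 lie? 43 and 44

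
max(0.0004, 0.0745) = 0.0745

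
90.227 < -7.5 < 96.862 False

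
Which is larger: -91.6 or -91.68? -91.6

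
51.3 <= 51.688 True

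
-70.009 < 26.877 True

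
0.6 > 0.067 True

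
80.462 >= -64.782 True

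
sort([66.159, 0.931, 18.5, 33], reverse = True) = [66.159, 33, 18.5, 0.931]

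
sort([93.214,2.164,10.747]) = [2.164,10.747,93.214]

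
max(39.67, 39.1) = 39.67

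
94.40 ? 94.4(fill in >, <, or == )==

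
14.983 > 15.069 False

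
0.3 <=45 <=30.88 False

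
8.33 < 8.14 False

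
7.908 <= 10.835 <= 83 True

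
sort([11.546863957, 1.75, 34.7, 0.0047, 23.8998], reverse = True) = [34.7, 23.8998, 11.546863957, 1.75, 0.0047]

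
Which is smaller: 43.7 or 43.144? 43.144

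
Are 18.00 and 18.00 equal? Yes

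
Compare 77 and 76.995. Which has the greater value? 77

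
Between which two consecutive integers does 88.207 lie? 88 and 89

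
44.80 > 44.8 False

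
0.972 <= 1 True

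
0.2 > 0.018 True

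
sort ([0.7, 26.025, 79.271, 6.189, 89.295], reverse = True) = [89.295, 79.271, 26.025, 6.189, 0.7]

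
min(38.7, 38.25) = 38.25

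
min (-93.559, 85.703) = -93.559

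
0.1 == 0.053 False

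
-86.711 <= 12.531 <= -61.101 False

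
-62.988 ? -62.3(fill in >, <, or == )<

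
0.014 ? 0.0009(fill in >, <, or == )>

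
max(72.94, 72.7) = 72.94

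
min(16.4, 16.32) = 16.32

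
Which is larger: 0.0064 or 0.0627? 0.0627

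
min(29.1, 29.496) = 29.1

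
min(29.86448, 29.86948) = 29.86448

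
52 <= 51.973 False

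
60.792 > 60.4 True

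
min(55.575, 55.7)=55.575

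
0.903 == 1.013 False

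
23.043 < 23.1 True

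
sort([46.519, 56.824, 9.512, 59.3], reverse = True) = [59.3, 56.824, 46.519, 9.512]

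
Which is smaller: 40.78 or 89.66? 40.78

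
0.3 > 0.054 True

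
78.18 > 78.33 False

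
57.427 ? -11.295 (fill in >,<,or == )>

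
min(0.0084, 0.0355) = 0.0084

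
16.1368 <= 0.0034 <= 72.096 False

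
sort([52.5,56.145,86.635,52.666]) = [52.5,52.666,56.145,86.635]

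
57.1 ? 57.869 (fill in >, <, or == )<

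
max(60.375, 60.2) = 60.375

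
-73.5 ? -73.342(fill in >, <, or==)<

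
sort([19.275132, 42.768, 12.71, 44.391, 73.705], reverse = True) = [73.705, 44.391, 42.768, 19.275132, 12.71]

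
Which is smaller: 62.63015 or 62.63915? 62.63015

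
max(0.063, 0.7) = 0.7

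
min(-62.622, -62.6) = -62.622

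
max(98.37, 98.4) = 98.4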